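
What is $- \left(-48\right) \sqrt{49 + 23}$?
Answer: $288 \sqrt{2} \approx 407.29$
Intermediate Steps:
$- \left(-48\right) \sqrt{49 + 23} = - \left(-48\right) \sqrt{72} = - \left(-48\right) 6 \sqrt{2} = - \left(-288\right) \sqrt{2} = 288 \sqrt{2}$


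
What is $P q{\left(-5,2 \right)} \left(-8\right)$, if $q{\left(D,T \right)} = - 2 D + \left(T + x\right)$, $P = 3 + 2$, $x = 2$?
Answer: $-560$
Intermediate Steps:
$P = 5$
$q{\left(D,T \right)} = 2 + T - 2 D$ ($q{\left(D,T \right)} = - 2 D + \left(T + 2\right) = - 2 D + \left(2 + T\right) = 2 + T - 2 D$)
$P q{\left(-5,2 \right)} \left(-8\right) = 5 \left(2 + 2 - -10\right) \left(-8\right) = 5 \left(2 + 2 + 10\right) \left(-8\right) = 5 \cdot 14 \left(-8\right) = 70 \left(-8\right) = -560$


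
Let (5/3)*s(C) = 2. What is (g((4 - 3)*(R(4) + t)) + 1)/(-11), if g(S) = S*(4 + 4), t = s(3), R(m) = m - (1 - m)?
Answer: -333/55 ≈ -6.0545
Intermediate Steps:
s(C) = 6/5 (s(C) = (⅗)*2 = 6/5)
R(m) = -1 + 2*m (R(m) = m + (-1 + m) = -1 + 2*m)
t = 6/5 ≈ 1.2000
g(S) = 8*S (g(S) = S*8 = 8*S)
(g((4 - 3)*(R(4) + t)) + 1)/(-11) = (8*((4 - 3)*((-1 + 2*4) + 6/5)) + 1)/(-11) = -(8*(1*((-1 + 8) + 6/5)) + 1)/11 = -(8*(1*(7 + 6/5)) + 1)/11 = -(8*(1*(41/5)) + 1)/11 = -(8*(41/5) + 1)/11 = -(328/5 + 1)/11 = -1/11*333/5 = -333/55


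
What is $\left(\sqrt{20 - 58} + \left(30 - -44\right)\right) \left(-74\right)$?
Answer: $-5476 - 74 i \sqrt{38} \approx -5476.0 - 456.17 i$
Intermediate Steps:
$\left(\sqrt{20 - 58} + \left(30 - -44\right)\right) \left(-74\right) = \left(\sqrt{-38} + \left(30 + 44\right)\right) \left(-74\right) = \left(i \sqrt{38} + 74\right) \left(-74\right) = \left(74 + i \sqrt{38}\right) \left(-74\right) = -5476 - 74 i \sqrt{38}$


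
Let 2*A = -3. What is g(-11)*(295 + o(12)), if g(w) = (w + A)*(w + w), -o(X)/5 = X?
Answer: 64625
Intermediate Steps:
A = -3/2 (A = (1/2)*(-3) = -3/2 ≈ -1.5000)
o(X) = -5*X
g(w) = 2*w*(-3/2 + w) (g(w) = (w - 3/2)*(w + w) = (-3/2 + w)*(2*w) = 2*w*(-3/2 + w))
g(-11)*(295 + o(12)) = (-11*(-3 + 2*(-11)))*(295 - 5*12) = (-11*(-3 - 22))*(295 - 60) = -11*(-25)*235 = 275*235 = 64625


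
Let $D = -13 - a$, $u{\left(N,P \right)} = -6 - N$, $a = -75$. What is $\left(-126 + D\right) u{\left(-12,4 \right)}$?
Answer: $-384$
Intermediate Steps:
$D = 62$ ($D = -13 - -75 = -13 + 75 = 62$)
$\left(-126 + D\right) u{\left(-12,4 \right)} = \left(-126 + 62\right) \left(-6 - -12\right) = - 64 \left(-6 + 12\right) = \left(-64\right) 6 = -384$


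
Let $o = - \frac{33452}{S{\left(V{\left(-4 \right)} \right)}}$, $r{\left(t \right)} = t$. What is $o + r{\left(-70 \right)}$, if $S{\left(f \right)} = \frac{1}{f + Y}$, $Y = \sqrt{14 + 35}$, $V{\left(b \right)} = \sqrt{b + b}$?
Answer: $-234234 - 66904 i \sqrt{2} \approx -2.3423 \cdot 10^{5} - 94617.0 i$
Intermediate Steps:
$V{\left(b \right)} = \sqrt{2} \sqrt{b}$ ($V{\left(b \right)} = \sqrt{2 b} = \sqrt{2} \sqrt{b}$)
$Y = 7$ ($Y = \sqrt{49} = 7$)
$S{\left(f \right)} = \frac{1}{7 + f}$ ($S{\left(f \right)} = \frac{1}{f + 7} = \frac{1}{7 + f}$)
$o = -234164 - 66904 i \sqrt{2}$ ($o = - \frac{33452}{\frac{1}{7 + \sqrt{2} \sqrt{-4}}} = - \frac{33452}{\frac{1}{7 + \sqrt{2} \cdot 2 i}} = - \frac{33452}{\frac{1}{7 + 2 i \sqrt{2}}} = - 33452 \left(7 + 2 i \sqrt{2}\right) = -234164 - 66904 i \sqrt{2} \approx -2.3416 \cdot 10^{5} - 94617.0 i$)
$o + r{\left(-70 \right)} = \left(-234164 - 66904 i \sqrt{2}\right) - 70 = -234234 - 66904 i \sqrt{2}$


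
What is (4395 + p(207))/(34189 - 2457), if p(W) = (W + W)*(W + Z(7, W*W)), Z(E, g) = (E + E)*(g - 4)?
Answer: 248419713/31732 ≈ 7828.7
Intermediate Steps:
Z(E, g) = 2*E*(-4 + g) (Z(E, g) = (2*E)*(-4 + g) = 2*E*(-4 + g))
p(W) = 2*W*(-56 + W + 14*W²) (p(W) = (W + W)*(W + 2*7*(-4 + W*W)) = (2*W)*(W + 2*7*(-4 + W²)) = (2*W)*(W + (-56 + 14*W²)) = (2*W)*(-56 + W + 14*W²) = 2*W*(-56 + W + 14*W²))
(4395 + p(207))/(34189 - 2457) = (4395 + 2*207*(-56 + 207 + 14*207²))/(34189 - 2457) = (4395 + 2*207*(-56 + 207 + 14*42849))/31732 = (4395 + 2*207*(-56 + 207 + 599886))*(1/31732) = (4395 + 2*207*600037)*(1/31732) = (4395 + 248415318)*(1/31732) = 248419713*(1/31732) = 248419713/31732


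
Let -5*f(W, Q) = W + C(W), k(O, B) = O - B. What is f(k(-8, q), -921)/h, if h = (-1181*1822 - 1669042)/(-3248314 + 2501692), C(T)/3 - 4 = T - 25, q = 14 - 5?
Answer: 5433749/1061340 ≈ 5.1197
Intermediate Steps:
q = 9
C(T) = -63 + 3*T (C(T) = 12 + 3*(T - 25) = 12 + 3*(-25 + T) = 12 + (-75 + 3*T) = -63 + 3*T)
f(W, Q) = 63/5 - 4*W/5 (f(W, Q) = -(W + (-63 + 3*W))/5 = -(-63 + 4*W)/5 = 63/5 - 4*W/5)
h = 212268/41479 (h = (-2151782 - 1669042)/(-746622) = -3820824*(-1/746622) = 212268/41479 ≈ 5.1175)
f(k(-8, q), -921)/h = (63/5 - 4*(-8 - 1*9)/5)/(212268/41479) = (63/5 - 4*(-8 - 9)/5)*(41479/212268) = (63/5 - ⅘*(-17))*(41479/212268) = (63/5 + 68/5)*(41479/212268) = (131/5)*(41479/212268) = 5433749/1061340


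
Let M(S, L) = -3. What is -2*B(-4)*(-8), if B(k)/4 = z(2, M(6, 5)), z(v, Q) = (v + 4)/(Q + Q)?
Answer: -64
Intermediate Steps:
z(v, Q) = (4 + v)/(2*Q) (z(v, Q) = (4 + v)/((2*Q)) = (4 + v)*(1/(2*Q)) = (4 + v)/(2*Q))
B(k) = -4 (B(k) = 4*((½)*(4 + 2)/(-3)) = 4*((½)*(-⅓)*6) = 4*(-1) = -4)
-2*B(-4)*(-8) = -2*(-4)*(-8) = 8*(-8) = -64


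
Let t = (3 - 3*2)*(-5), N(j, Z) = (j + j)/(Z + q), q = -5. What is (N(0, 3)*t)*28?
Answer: 0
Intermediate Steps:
N(j, Z) = 2*j/(-5 + Z) (N(j, Z) = (j + j)/(Z - 5) = (2*j)/(-5 + Z) = 2*j/(-5 + Z))
t = 15 (t = (3 - 6)*(-5) = -3*(-5) = 15)
(N(0, 3)*t)*28 = ((2*0/(-5 + 3))*15)*28 = ((2*0/(-2))*15)*28 = ((2*0*(-½))*15)*28 = (0*15)*28 = 0*28 = 0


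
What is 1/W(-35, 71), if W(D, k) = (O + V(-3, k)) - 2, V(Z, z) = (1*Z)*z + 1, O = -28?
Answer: -1/242 ≈ -0.0041322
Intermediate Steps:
V(Z, z) = 1 + Z*z (V(Z, z) = Z*z + 1 = 1 + Z*z)
W(D, k) = -29 - 3*k (W(D, k) = (-28 + (1 - 3*k)) - 2 = (-27 - 3*k) - 2 = -29 - 3*k)
1/W(-35, 71) = 1/(-29 - 3*71) = 1/(-29 - 213) = 1/(-242) = -1/242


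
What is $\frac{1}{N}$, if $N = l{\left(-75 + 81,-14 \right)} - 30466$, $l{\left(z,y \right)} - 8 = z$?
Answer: $- \frac{1}{30452} \approx -3.2839 \cdot 10^{-5}$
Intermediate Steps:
$l{\left(z,y \right)} = 8 + z$
$N = -30452$ ($N = \left(8 + \left(-75 + 81\right)\right) - 30466 = \left(8 + 6\right) - 30466 = 14 - 30466 = -30452$)
$\frac{1}{N} = \frac{1}{-30452} = - \frac{1}{30452}$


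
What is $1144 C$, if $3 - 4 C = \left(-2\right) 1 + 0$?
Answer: $1430$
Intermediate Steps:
$C = \frac{5}{4}$ ($C = \frac{3}{4} - \frac{\left(-2\right) 1 + 0}{4} = \frac{3}{4} - \frac{-2 + 0}{4} = \frac{3}{4} - - \frac{1}{2} = \frac{3}{4} + \frac{1}{2} = \frac{5}{4} \approx 1.25$)
$1144 C = 1144 \cdot \frac{5}{4} = 1430$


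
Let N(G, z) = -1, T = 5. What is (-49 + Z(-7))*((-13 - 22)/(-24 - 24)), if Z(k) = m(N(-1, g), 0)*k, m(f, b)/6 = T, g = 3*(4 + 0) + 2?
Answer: -9065/48 ≈ -188.85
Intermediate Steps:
g = 14 (g = 3*4 + 2 = 12 + 2 = 14)
m(f, b) = 30 (m(f, b) = 6*5 = 30)
Z(k) = 30*k
(-49 + Z(-7))*((-13 - 22)/(-24 - 24)) = (-49 + 30*(-7))*((-13 - 22)/(-24 - 24)) = (-49 - 210)*(-35/(-48)) = -(-9065)*(-1)/48 = -259*35/48 = -9065/48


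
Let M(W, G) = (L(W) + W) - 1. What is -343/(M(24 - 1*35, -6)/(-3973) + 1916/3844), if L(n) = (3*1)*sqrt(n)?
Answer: -2507343876321221/3665780759380 - 3775554252057*I*sqrt(11)/3665780759380 ≈ -683.99 - 3.4159*I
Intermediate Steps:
L(n) = 3*sqrt(n)
M(W, G) = -1 + W + 3*sqrt(W) (M(W, G) = (3*sqrt(W) + W) - 1 = (W + 3*sqrt(W)) - 1 = -1 + W + 3*sqrt(W))
-343/(M(24 - 1*35, -6)/(-3973) + 1916/3844) = -343/((-1 + (24 - 1*35) + 3*sqrt(24 - 1*35))/(-3973) + 1916/3844) = -343/((-1 + (24 - 35) + 3*sqrt(24 - 35))*(-1/3973) + 1916*(1/3844)) = -343/((-1 - 11 + 3*sqrt(-11))*(-1/3973) + 479/961) = -343/((-1 - 11 + 3*(I*sqrt(11)))*(-1/3973) + 479/961) = -343/((-1 - 11 + 3*I*sqrt(11))*(-1/3973) + 479/961) = -343/((-12 + 3*I*sqrt(11))*(-1/3973) + 479/961) = -343/((12/3973 - 3*I*sqrt(11)/3973) + 479/961) = -343/(1914599/3818053 - 3*I*sqrt(11)/3973)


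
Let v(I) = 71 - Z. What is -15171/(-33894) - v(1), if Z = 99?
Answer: 321401/11298 ≈ 28.448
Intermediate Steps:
v(I) = -28 (v(I) = 71 - 1*99 = 71 - 99 = -28)
-15171/(-33894) - v(1) = -15171/(-33894) - 1*(-28) = -15171*(-1/33894) + 28 = 5057/11298 + 28 = 321401/11298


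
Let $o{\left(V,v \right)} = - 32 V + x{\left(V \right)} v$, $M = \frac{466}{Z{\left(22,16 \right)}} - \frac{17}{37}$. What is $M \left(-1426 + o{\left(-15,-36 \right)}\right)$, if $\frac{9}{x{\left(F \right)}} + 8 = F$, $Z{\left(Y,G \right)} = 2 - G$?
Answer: $\frac{1163560}{37} \approx 31448.0$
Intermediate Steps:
$x{\left(F \right)} = \frac{9}{-8 + F}$
$M = - \frac{8740}{259}$ ($M = \frac{466}{2 - 16} - \frac{17}{37} = \frac{466}{-14} - \frac{17}{37} = 466 \left(- \frac{1}{14}\right) - \frac{17}{37} = - \frac{233}{7} - \frac{17}{37} = - \frac{8740}{259} \approx -33.745$)
$o{\left(V,v \right)} = - 32 V + \frac{9 v}{-8 + V}$ ($o{\left(V,v \right)} = - 32 V + \frac{9}{-8 + V} v = - 32 V + \frac{9 v}{-8 + V}$)
$M \left(-1426 + o{\left(-15,-36 \right)}\right) = - \frac{8740 \left(-1426 + \frac{9 \left(-36\right) - - 480 \left(-8 - 15\right)}{-8 - 15}\right)}{259} = - \frac{8740 \left(-1426 + \frac{-324 - \left(-480\right) \left(-23\right)}{-23}\right)}{259} = - \frac{8740 \left(-1426 - \frac{-324 - 11040}{23}\right)}{259} = - \frac{8740 \left(-1426 - - \frac{11364}{23}\right)}{259} = - \frac{8740 \left(-1426 + \frac{11364}{23}\right)}{259} = \left(- \frac{8740}{259}\right) \left(- \frac{21434}{23}\right) = \frac{1163560}{37}$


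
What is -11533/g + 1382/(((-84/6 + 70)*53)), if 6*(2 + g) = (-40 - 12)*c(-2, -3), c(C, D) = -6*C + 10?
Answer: 25872157/428876 ≈ 60.326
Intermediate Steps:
c(C, D) = 10 - 6*C
g = -578/3 (g = -2 + ((-40 - 12)*(10 - 6*(-2)))/6 = -2 + (-52*(10 + 12))/6 = -2 + (-52*22)/6 = -2 + (1/6)*(-1144) = -2 - 572/3 = -578/3 ≈ -192.67)
-11533/g + 1382/(((-84/6 + 70)*53)) = -11533/(-578/3) + 1382/(((-84/6 + 70)*53)) = -11533*(-3/578) + 1382/(((-84*1/6 + 70)*53)) = 34599/578 + 1382/(((-14 + 70)*53)) = 34599/578 + 1382/((56*53)) = 34599/578 + 1382/2968 = 34599/578 + 1382*(1/2968) = 34599/578 + 691/1484 = 25872157/428876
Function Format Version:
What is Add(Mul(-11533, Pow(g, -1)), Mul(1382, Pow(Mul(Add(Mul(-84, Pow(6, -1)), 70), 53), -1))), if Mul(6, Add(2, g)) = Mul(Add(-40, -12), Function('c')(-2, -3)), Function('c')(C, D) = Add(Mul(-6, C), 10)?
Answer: Rational(25872157, 428876) ≈ 60.326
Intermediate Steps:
Function('c')(C, D) = Add(10, Mul(-6, C))
g = Rational(-578, 3) (g = Add(-2, Mul(Rational(1, 6), Mul(Add(-40, -12), Add(10, Mul(-6, -2))))) = Add(-2, Mul(Rational(1, 6), Mul(-52, Add(10, 12)))) = Add(-2, Mul(Rational(1, 6), Mul(-52, 22))) = Add(-2, Mul(Rational(1, 6), -1144)) = Add(-2, Rational(-572, 3)) = Rational(-578, 3) ≈ -192.67)
Add(Mul(-11533, Pow(g, -1)), Mul(1382, Pow(Mul(Add(Mul(-84, Pow(6, -1)), 70), 53), -1))) = Add(Mul(-11533, Pow(Rational(-578, 3), -1)), Mul(1382, Pow(Mul(Add(Mul(-84, Pow(6, -1)), 70), 53), -1))) = Add(Mul(-11533, Rational(-3, 578)), Mul(1382, Pow(Mul(Add(Mul(-84, Rational(1, 6)), 70), 53), -1))) = Add(Rational(34599, 578), Mul(1382, Pow(Mul(Add(-14, 70), 53), -1))) = Add(Rational(34599, 578), Mul(1382, Pow(Mul(56, 53), -1))) = Add(Rational(34599, 578), Mul(1382, Pow(2968, -1))) = Add(Rational(34599, 578), Mul(1382, Rational(1, 2968))) = Add(Rational(34599, 578), Rational(691, 1484)) = Rational(25872157, 428876)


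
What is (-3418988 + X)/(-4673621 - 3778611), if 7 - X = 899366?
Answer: 4318347/8452232 ≈ 0.51091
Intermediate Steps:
X = -899359 (X = 7 - 1*899366 = 7 - 899366 = -899359)
(-3418988 + X)/(-4673621 - 3778611) = (-3418988 - 899359)/(-4673621 - 3778611) = -4318347/(-8452232) = -4318347*(-1/8452232) = 4318347/8452232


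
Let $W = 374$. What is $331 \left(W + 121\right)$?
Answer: $163845$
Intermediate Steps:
$331 \left(W + 121\right) = 331 \left(374 + 121\right) = 331 \cdot 495 = 163845$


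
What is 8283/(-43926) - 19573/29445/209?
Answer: -17277795671/90106941210 ≈ -0.19175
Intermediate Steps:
8283/(-43926) - 19573/29445/209 = 8283*(-1/43926) - 19573*1/29445*(1/209) = -2761/14642 - 19573/29445*1/209 = -2761/14642 - 19573/6154005 = -17277795671/90106941210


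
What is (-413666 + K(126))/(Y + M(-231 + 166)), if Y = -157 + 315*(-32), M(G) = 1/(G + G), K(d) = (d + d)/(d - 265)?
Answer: 7474977380/184982729 ≈ 40.409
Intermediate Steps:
K(d) = 2*d/(-265 + d) (K(d) = (2*d)/(-265 + d) = 2*d/(-265 + d))
M(G) = 1/(2*G)
Y = -10237 (Y = -157 - 10080 = -10237)
(-413666 + K(126))/(Y + M(-231 + 166)) = (-413666 + 2*126/(-265 + 126))/(-10237 + 1/(2*(-231 + 166))) = (-413666 + 2*126/(-139))/(-10237 + (1/2)/(-65)) = (-413666 + 2*126*(-1/139))/(-10237 + (1/2)*(-1/65)) = (-413666 - 252/139)/(-10237 - 1/130) = -57499826/(139*(-1330811/130)) = -57499826/139*(-130/1330811) = 7474977380/184982729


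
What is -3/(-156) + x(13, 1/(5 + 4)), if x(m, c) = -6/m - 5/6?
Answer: -199/156 ≈ -1.2756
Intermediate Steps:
x(m, c) = -⅚ - 6/m (x(m, c) = -6/m - 5*⅙ = -6/m - ⅚ = -⅚ - 6/m)
-3/(-156) + x(13, 1/(5 + 4)) = -3/(-156) + (-⅚ - 6/13) = -3*(-1/156) + (-⅚ - 6*1/13) = 1/52 + (-⅚ - 6/13) = 1/52 - 101/78 = -199/156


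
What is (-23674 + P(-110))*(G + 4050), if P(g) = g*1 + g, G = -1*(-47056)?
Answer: -1221126764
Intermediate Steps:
G = 47056
P(g) = 2*g (P(g) = g + g = 2*g)
(-23674 + P(-110))*(G + 4050) = (-23674 + 2*(-110))*(47056 + 4050) = (-23674 - 220)*51106 = -23894*51106 = -1221126764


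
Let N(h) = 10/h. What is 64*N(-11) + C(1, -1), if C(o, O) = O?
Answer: -651/11 ≈ -59.182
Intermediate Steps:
64*N(-11) + C(1, -1) = 64*(10/(-11)) - 1 = 64*(10*(-1/11)) - 1 = 64*(-10/11) - 1 = -640/11 - 1 = -651/11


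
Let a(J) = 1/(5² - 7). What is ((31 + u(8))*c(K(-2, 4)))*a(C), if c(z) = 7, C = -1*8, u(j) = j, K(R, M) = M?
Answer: 91/6 ≈ 15.167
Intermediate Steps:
C = -8
a(J) = 1/18 (a(J) = 1/(25 - 7) = 1/18)
((31 + u(8))*c(K(-2, 4)))*a(C) = ((31 + 8)*7)*(1/18) = (39*7)*(1/18) = 273*(1/18) = 91/6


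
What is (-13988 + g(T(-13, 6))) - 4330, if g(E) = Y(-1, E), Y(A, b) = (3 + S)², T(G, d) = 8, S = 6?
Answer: -18237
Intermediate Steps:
Y(A, b) = 81 (Y(A, b) = (3 + 6)² = 9² = 81)
g(E) = 81
(-13988 + g(T(-13, 6))) - 4330 = (-13988 + 81) - 4330 = -13907 - 4330 = -18237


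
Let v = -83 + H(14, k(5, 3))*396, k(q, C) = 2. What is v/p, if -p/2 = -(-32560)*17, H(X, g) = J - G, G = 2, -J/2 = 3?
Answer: 3251/1107040 ≈ 0.0029367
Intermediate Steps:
J = -6 (J = -2*3 = -6)
H(X, g) = -8 (H(X, g) = -6 - 1*2 = -6 - 2 = -8)
v = -3251 (v = -83 - 8*396 = -83 - 3168 = -3251)
p = -1107040 (p = -(-74)*(-880*17) = -(-74)*(-14960) = -2*553520 = -1107040)
v/p = -3251/(-1107040) = -3251*(-1/1107040) = 3251/1107040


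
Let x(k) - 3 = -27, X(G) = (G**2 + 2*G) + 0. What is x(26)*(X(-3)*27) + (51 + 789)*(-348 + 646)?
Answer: 248376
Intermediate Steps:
X(G) = G**2 + 2*G
x(k) = -24 (x(k) = 3 - 27 = -24)
x(26)*(X(-3)*27) + (51 + 789)*(-348 + 646) = -24*(-3*(2 - 3))*27 + (51 + 789)*(-348 + 646) = -24*(-3*(-1))*27 + 840*298 = -72*27 + 250320 = -24*81 + 250320 = -1944 + 250320 = 248376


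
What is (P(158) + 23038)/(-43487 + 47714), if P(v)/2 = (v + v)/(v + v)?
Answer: 7680/1409 ≈ 5.4507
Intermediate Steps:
P(v) = 2 (P(v) = 2*((v + v)/(v + v)) = 2*((2*v)/((2*v))) = 2*((2*v)*(1/(2*v))) = 2*1 = 2)
(P(158) + 23038)/(-43487 + 47714) = (2 + 23038)/(-43487 + 47714) = 23040/4227 = 23040*(1/4227) = 7680/1409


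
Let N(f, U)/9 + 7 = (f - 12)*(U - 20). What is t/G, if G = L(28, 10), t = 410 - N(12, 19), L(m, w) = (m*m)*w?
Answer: 473/7840 ≈ 0.060332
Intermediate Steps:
L(m, w) = w*m² (L(m, w) = m²*w = w*m²)
N(f, U) = -63 + 9*(-20 + U)*(-12 + f) (N(f, U) = -63 + 9*((f - 12)*(U - 20)) = -63 + 9*((-12 + f)*(-20 + U)) = -63 + 9*((-20 + U)*(-12 + f)) = -63 + 9*(-20 + U)*(-12 + f))
t = 473 (t = 410 - (2097 - 180*12 - 108*19 + 9*19*12) = 410 - (2097 - 2160 - 2052 + 2052) = 410 - 1*(-63) = 410 + 63 = 473)
G = 7840 (G = 10*28² = 10*784 = 7840)
t/G = 473/7840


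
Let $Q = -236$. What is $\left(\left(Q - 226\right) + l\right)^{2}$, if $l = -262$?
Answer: $524176$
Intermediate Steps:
$\left(\left(Q - 226\right) + l\right)^{2} = \left(\left(-236 - 226\right) - 262\right)^{2} = \left(-462 - 262\right)^{2} = \left(-724\right)^{2} = 524176$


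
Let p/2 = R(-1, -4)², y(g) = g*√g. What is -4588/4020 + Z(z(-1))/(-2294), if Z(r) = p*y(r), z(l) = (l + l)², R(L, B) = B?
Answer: -1444249/1152735 ≈ -1.2529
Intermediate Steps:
y(g) = g^(3/2)
p = 32 (p = 2*(-4)² = 2*16 = 32)
z(l) = 4*l² (z(l) = (2*l)² = 4*l²)
Z(r) = 32*r^(3/2)
-4588/4020 + Z(z(-1))/(-2294) = -4588/4020 + (32*(4*(-1)²)^(3/2))/(-2294) = -4588*1/4020 + (32*(4*1)^(3/2))*(-1/2294) = -1147/1005 + (32*4^(3/2))*(-1/2294) = -1147/1005 + (32*8)*(-1/2294) = -1147/1005 + 256*(-1/2294) = -1147/1005 - 128/1147 = -1444249/1152735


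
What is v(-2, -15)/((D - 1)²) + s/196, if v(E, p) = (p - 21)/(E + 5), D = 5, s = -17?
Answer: -41/49 ≈ -0.83673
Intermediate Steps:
v(E, p) = (-21 + p)/(5 + E)
v(-2, -15)/((D - 1)²) + s/196 = ((-21 - 15)/(5 - 2))/((5 - 1)²) - 17/196 = (-36/3)/(4²) - 17*1/196 = ((⅓)*(-36))/16 - 17/196 = -12*1/16 - 17/196 = -¾ - 17/196 = -41/49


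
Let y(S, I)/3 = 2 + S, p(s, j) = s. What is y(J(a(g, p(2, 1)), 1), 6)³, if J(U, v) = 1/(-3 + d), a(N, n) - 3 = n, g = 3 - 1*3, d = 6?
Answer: 343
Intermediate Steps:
g = 0 (g = 3 - 3 = 0)
a(N, n) = 3 + n
J(U, v) = ⅓ (J(U, v) = 1/(-3 + 6) = 1/3 = ⅓)
y(S, I) = 6 + 3*S (y(S, I) = 3*(2 + S) = 6 + 3*S)
y(J(a(g, p(2, 1)), 1), 6)³ = (6 + 3*(⅓))³ = (6 + 1)³ = 7³ = 343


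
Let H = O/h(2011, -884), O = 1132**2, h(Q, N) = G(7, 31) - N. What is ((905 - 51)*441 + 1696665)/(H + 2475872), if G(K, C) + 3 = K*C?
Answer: 1138230171/1359894440 ≈ 0.83700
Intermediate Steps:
G(K, C) = -3 + C*K (G(K, C) = -3 + K*C = -3 + C*K)
h(Q, N) = 214 - N (h(Q, N) = (-3 + 31*7) - N = (-3 + 217) - N = 214 - N)
O = 1281424
H = 640712/549 (H = 1281424/(214 - 1*(-884)) = 1281424/(214 + 884) = 1281424/1098 = 1281424*(1/1098) = 640712/549 ≈ 1167.1)
((905 - 51)*441 + 1696665)/(H + 2475872) = ((905 - 51)*441 + 1696665)/(640712/549 + 2475872) = (854*441 + 1696665)/(1359894440/549) = (376614 + 1696665)*(549/1359894440) = 2073279*(549/1359894440) = 1138230171/1359894440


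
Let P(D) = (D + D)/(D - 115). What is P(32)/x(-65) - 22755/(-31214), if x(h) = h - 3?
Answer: 32606729/44042954 ≈ 0.74034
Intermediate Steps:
P(D) = 2*D/(-115 + D) (P(D) = (2*D)/(-115 + D) = 2*D/(-115 + D))
x(h) = -3 + h
P(32)/x(-65) - 22755/(-31214) = (2*32/(-115 + 32))/(-3 - 65) - 22755/(-31214) = (2*32/(-83))/(-68) - 22755*(-1/31214) = (2*32*(-1/83))*(-1/68) + 22755/31214 = -64/83*(-1/68) + 22755/31214 = 16/1411 + 22755/31214 = 32606729/44042954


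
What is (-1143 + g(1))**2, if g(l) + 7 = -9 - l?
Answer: 1345600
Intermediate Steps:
g(l) = -16 - l (g(l) = -7 + (-9 - l) = -16 - l)
(-1143 + g(1))**2 = (-1143 + (-16 - 1*1))**2 = (-1143 + (-16 - 1))**2 = (-1143 - 17)**2 = (-1160)**2 = 1345600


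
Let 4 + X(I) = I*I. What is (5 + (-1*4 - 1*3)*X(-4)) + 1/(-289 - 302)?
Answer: -46690/591 ≈ -79.002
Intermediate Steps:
X(I) = -4 + I² (X(I) = -4 + I*I = -4 + I²)
(5 + (-1*4 - 1*3)*X(-4)) + 1/(-289 - 302) = (5 + (-1*4 - 1*3)*(-4 + (-4)²)) + 1/(-289 - 302) = (5 + (-4 - 3)*(-4 + 16)) + 1/(-591) = (5 - 7*12) - 1/591 = (5 - 84) - 1/591 = -79 - 1/591 = -46690/591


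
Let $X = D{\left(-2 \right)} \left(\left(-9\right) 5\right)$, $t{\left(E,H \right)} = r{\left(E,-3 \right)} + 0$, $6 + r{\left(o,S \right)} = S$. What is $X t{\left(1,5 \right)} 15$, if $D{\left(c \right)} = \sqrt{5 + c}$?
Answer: $6075 \sqrt{3} \approx 10522.0$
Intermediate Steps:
$r{\left(o,S \right)} = -6 + S$
$t{\left(E,H \right)} = -9$ ($t{\left(E,H \right)} = \left(-6 - 3\right) + 0 = -9 + 0 = -9$)
$X = - 45 \sqrt{3}$ ($X = \sqrt{5 - 2} \left(\left(-9\right) 5\right) = \sqrt{3} \left(-45\right) = - 45 \sqrt{3} \approx -77.942$)
$X t{\left(1,5 \right)} 15 = - 45 \sqrt{3} \left(\left(-9\right) 15\right) = - 45 \sqrt{3} \left(-135\right) = 6075 \sqrt{3}$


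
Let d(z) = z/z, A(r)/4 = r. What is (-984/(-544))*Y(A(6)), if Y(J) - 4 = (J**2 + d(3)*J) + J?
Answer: 19311/17 ≈ 1135.9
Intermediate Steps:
A(r) = 4*r
d(z) = 1
Y(J) = 4 + J**2 + 2*J (Y(J) = 4 + ((J**2 + 1*J) + J) = 4 + ((J**2 + J) + J) = 4 + ((J + J**2) + J) = 4 + (J**2 + 2*J) = 4 + J**2 + 2*J)
(-984/(-544))*Y(A(6)) = (-984/(-544))*(4 + (4*6)**2 + 2*(4*6)) = (-984*(-1/544))*(4 + 24**2 + 2*24) = 123*(4 + 576 + 48)/68 = (123/68)*628 = 19311/17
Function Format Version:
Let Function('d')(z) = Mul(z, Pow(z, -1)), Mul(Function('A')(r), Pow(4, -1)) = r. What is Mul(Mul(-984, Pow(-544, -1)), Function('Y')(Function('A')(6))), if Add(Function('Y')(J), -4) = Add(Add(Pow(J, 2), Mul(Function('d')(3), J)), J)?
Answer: Rational(19311, 17) ≈ 1135.9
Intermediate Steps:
Function('A')(r) = Mul(4, r)
Function('d')(z) = 1
Function('Y')(J) = Add(4, Pow(J, 2), Mul(2, J)) (Function('Y')(J) = Add(4, Add(Add(Pow(J, 2), Mul(1, J)), J)) = Add(4, Add(Add(Pow(J, 2), J), J)) = Add(4, Add(Add(J, Pow(J, 2)), J)) = Add(4, Add(Pow(J, 2), Mul(2, J))) = Add(4, Pow(J, 2), Mul(2, J)))
Mul(Mul(-984, Pow(-544, -1)), Function('Y')(Function('A')(6))) = Mul(Mul(-984, Pow(-544, -1)), Add(4, Pow(Mul(4, 6), 2), Mul(2, Mul(4, 6)))) = Mul(Mul(-984, Rational(-1, 544)), Add(4, Pow(24, 2), Mul(2, 24))) = Mul(Rational(123, 68), Add(4, 576, 48)) = Mul(Rational(123, 68), 628) = Rational(19311, 17)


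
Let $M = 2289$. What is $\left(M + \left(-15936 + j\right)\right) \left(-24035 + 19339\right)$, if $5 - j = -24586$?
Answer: $-51393024$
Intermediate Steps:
$j = 24591$ ($j = 5 - -24586 = 5 + 24586 = 24591$)
$\left(M + \left(-15936 + j\right)\right) \left(-24035 + 19339\right) = \left(2289 + \left(-15936 + 24591\right)\right) \left(-24035 + 19339\right) = \left(2289 + 8655\right) \left(-4696\right) = 10944 \left(-4696\right) = -51393024$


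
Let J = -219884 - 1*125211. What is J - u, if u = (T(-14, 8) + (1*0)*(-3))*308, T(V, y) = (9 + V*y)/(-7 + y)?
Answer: -313371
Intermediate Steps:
T(V, y) = (9 + V*y)/(-7 + y)
J = -345095 (J = -219884 - 125211 = -345095)
u = -31724 (u = ((9 - 14*8)/(-7 + 8) + (1*0)*(-3))*308 = ((9 - 112)/1 + 0*(-3))*308 = (1*(-103) + 0)*308 = (-103 + 0)*308 = -103*308 = -31724)
J - u = -345095 - 1*(-31724) = -345095 + 31724 = -313371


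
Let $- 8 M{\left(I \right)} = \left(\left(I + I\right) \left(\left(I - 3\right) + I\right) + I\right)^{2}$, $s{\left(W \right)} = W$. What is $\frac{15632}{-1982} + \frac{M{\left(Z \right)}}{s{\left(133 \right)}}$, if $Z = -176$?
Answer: $- \frac{1928864444040}{131803} \approx -1.4634 \cdot 10^{7}$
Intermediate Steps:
$M{\left(I \right)} = - \frac{\left(I + 2 I \left(-3 + 2 I\right)\right)^{2}}{8}$ ($M{\left(I \right)} = - \frac{\left(\left(I + I\right) \left(\left(I - 3\right) + I\right) + I\right)^{2}}{8} = - \frac{\left(2 I \left(\left(-3 + I\right) + I\right) + I\right)^{2}}{8} = - \frac{\left(2 I \left(-3 + 2 I\right) + I\right)^{2}}{8} = - \frac{\left(I + 2 I \left(-3 + 2 I\right)\right)^{2}}{8}$)
$\frac{15632}{-1982} + \frac{M{\left(Z \right)}}{s{\left(133 \right)}} = \frac{15632}{-1982} + \frac{\left(- \frac{1}{8}\right) \left(-176\right)^{2} \left(-5 + 4 \left(-176\right)\right)^{2}}{133} = 15632 \left(- \frac{1}{1982}\right) + \left(- \frac{1}{8}\right) 30976 \left(-5 - 704\right)^{2} \cdot \frac{1}{133} = - \frac{7816}{991} + \left(- \frac{1}{8}\right) 30976 \left(-709\right)^{2} \cdot \frac{1}{133} = - \frac{7816}{991} + \left(- \frac{1}{8}\right) 30976 \cdot 502681 \cdot \frac{1}{133} = - \frac{7816}{991} - \frac{1946380832}{133} = - \frac{1928864444040}{131803}$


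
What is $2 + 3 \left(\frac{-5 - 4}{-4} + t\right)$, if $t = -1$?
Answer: $\frac{23}{4} \approx 5.75$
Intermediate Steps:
$2 + 3 \left(\frac{-5 - 4}{-4} + t\right) = 2 + 3 \left(\frac{-5 - 4}{-4} - 1\right) = 2 + 3 \left(- \frac{-5 - 4}{4} - 1\right) = 2 + 3 \left(\left(- \frac{1}{4}\right) \left(-9\right) - 1\right) = 2 + 3 \left(\frac{9}{4} - 1\right) = 2 + 3 \cdot \frac{5}{4} = 2 + \frac{15}{4} = \frac{23}{4}$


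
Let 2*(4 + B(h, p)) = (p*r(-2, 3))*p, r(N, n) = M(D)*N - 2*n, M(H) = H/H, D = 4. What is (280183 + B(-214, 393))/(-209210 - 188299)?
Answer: 699/823 ≈ 0.84933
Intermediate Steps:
M(H) = 1
r(N, n) = N - 2*n (r(N, n) = 1*N - 2*n = N - 2*n)
B(h, p) = -4 - 4*p**2 (B(h, p) = -4 + ((p*(-2 - 2*3))*p)/2 = -4 + ((p*(-2 - 6))*p)/2 = -4 + ((p*(-8))*p)/2 = -4 + ((-8*p)*p)/2 = -4 + (-8*p**2)/2 = -4 - 4*p**2)
(280183 + B(-214, 393))/(-209210 - 188299) = (280183 + (-4 - 4*393**2))/(-209210 - 188299) = (280183 + (-4 - 4*154449))/(-397509) = (280183 + (-4 - 617796))*(-1/397509) = (280183 - 617800)*(-1/397509) = -337617*(-1/397509) = 699/823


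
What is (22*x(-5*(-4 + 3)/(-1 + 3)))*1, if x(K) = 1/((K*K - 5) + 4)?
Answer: 88/21 ≈ 4.1905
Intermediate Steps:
x(K) = 1/(-1 + K²) (x(K) = 1/((K² - 5) + 4) = 1/((-5 + K²) + 4) = 1/(-1 + K²))
(22*x(-5*(-4 + 3)/(-1 + 3)))*1 = (22/(-1 + (-5*(-4 + 3)/(-1 + 3))²))*1 = (22/(-1 + (-(-5)/2)²))*1 = (22/(-1 + (-5*(-½))²))*1 = (22/(-1 + (5/2)²))*1 = (22/(-1 + 25/4))*1 = (22/(21/4))*1 = (22*(4/21))*1 = (88/21)*1 = 88/21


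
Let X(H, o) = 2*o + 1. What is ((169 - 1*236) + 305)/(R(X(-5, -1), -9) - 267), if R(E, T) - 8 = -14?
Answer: -34/39 ≈ -0.87179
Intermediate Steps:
X(H, o) = 1 + 2*o
R(E, T) = -6 (R(E, T) = 8 - 14 = -6)
((169 - 1*236) + 305)/(R(X(-5, -1), -9) - 267) = ((169 - 1*236) + 305)/(-6 - 267) = ((169 - 236) + 305)/(-273) = (-67 + 305)*(-1/273) = 238*(-1/273) = -34/39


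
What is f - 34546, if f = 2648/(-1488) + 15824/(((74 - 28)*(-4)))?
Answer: -6441883/186 ≈ -34634.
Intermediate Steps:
f = -16327/186 (f = 2648*(-1/1488) + 15824/((46*(-4))) = -331/186 + 15824/(-184) = -331/186 + 15824*(-1/184) = -331/186 - 86 = -16327/186 ≈ -87.780)
f - 34546 = -16327/186 - 34546 = -6441883/186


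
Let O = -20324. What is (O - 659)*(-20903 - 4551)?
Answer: 534101282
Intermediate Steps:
(O - 659)*(-20903 - 4551) = (-20324 - 659)*(-20903 - 4551) = -20983*(-25454) = 534101282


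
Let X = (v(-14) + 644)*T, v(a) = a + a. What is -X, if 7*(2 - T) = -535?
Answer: -48312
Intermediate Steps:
T = 549/7 (T = 2 - 1/7*(-535) = 2 + 535/7 = 549/7 ≈ 78.429)
v(a) = 2*a
X = 48312 (X = (2*(-14) + 644)*(549/7) = (-28 + 644)*(549/7) = 616*(549/7) = 48312)
-X = -1*48312 = -48312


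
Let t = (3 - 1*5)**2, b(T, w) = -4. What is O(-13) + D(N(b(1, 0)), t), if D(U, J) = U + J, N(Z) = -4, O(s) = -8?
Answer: -8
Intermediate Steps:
t = 4 (t = (3 - 5)**2 = (-2)**2 = 4)
D(U, J) = J + U
O(-13) + D(N(b(1, 0)), t) = -8 + (4 - 4) = -8 + 0 = -8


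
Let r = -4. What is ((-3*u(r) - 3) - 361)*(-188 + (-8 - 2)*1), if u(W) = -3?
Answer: 70290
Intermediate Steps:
((-3*u(r) - 3) - 361)*(-188 + (-8 - 2)*1) = ((-3*(-3) - 3) - 361)*(-188 + (-8 - 2)*1) = ((9 - 3) - 361)*(-188 - 10*1) = (6 - 361)*(-188 - 10) = -355*(-198) = 70290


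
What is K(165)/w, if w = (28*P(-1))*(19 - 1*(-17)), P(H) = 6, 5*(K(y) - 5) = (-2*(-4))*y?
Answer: 269/6048 ≈ 0.044478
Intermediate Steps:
K(y) = 5 + 8*y/5 (K(y) = 5 + ((-2*(-4))*y)/5 = 5 + (8*y)/5 = 5 + 8*y/5)
w = 6048 (w = (28*6)*(19 - 1*(-17)) = 168*(19 + 17) = 168*36 = 6048)
K(165)/w = (5 + (8/5)*165)/6048 = (5 + 264)*(1/6048) = 269*(1/6048) = 269/6048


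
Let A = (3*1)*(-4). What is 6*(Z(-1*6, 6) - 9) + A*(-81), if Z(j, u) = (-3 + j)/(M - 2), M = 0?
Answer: 945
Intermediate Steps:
Z(j, u) = 3/2 - j/2 (Z(j, u) = (-3 + j)/(0 - 2) = (-3 + j)/(-2) = (-3 + j)*(-½) = 3/2 - j/2)
A = -12 (A = 3*(-4) = -12)
6*(Z(-1*6, 6) - 9) + A*(-81) = 6*((3/2 - (-1)*6/2) - 9) - 12*(-81) = 6*((3/2 - ½*(-6)) - 9) + 972 = 6*((3/2 + 3) - 9) + 972 = 6*(9/2 - 9) + 972 = 6*(-9/2) + 972 = -27 + 972 = 945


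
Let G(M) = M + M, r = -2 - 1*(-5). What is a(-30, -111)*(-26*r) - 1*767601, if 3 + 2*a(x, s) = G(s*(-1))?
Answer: -776142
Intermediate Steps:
r = 3 (r = -2 + 5 = 3)
G(M) = 2*M
a(x, s) = -3/2 - s (a(x, s) = -3/2 + (2*(s*(-1)))/2 = -3/2 + (2*(-s))/2 = -3/2 + (-2*s)/2 = -3/2 - s)
a(-30, -111)*(-26*r) - 1*767601 = (-3/2 - 1*(-111))*(-26*3) - 1*767601 = (-3/2 + 111)*(-78) - 767601 = (219/2)*(-78) - 767601 = -8541 - 767601 = -776142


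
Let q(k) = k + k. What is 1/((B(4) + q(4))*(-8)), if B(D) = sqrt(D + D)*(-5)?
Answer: 1/136 + 5*sqrt(2)/544 ≈ 0.020351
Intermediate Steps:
q(k) = 2*k
B(D) = -5*sqrt(2)*sqrt(D) (B(D) = sqrt(2*D)*(-5) = (sqrt(2)*sqrt(D))*(-5) = -5*sqrt(2)*sqrt(D))
1/((B(4) + q(4))*(-8)) = 1/((-5*sqrt(2)*sqrt(4) + 2*4)*(-8)) = 1/((-5*sqrt(2)*2 + 8)*(-8)) = 1/((-10*sqrt(2) + 8)*(-8)) = 1/((8 - 10*sqrt(2))*(-8)) = 1/(-64 + 80*sqrt(2))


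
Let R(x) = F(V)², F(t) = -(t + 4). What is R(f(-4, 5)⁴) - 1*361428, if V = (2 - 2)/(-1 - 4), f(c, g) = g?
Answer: -361412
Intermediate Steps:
V = 0 (V = 0/(-5) = 0*(-⅕) = 0)
F(t) = -4 - t (F(t) = -(4 + t) = -4 - t)
R(x) = 16 (R(x) = (-4 - 1*0)² = (-4 + 0)² = (-4)² = 16)
R(f(-4, 5)⁴) - 1*361428 = 16 - 1*361428 = 16 - 361428 = -361412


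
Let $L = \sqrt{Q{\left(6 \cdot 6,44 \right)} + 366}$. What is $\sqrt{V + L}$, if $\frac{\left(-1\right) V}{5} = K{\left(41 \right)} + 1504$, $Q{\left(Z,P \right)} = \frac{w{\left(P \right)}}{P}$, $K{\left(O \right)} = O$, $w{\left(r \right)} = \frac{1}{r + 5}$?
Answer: $\frac{\sqrt{-183206100 + 154 \sqrt{8680067}}}{154} \approx 87.783 i$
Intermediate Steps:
$w{\left(r \right)} = \frac{1}{5 + r}$
$Q{\left(Z,P \right)} = \frac{1}{P \left(5 + P\right)}$ ($Q{\left(Z,P \right)} = \frac{1}{\left(5 + P\right) P} = \frac{1}{P \left(5 + P\right)}$)
$V = -7725$ ($V = - 5 \left(41 + 1504\right) = \left(-5\right) 1545 = -7725$)
$L = \frac{\sqrt{8680067}}{154}$ ($L = \sqrt{\frac{1}{44 \left(5 + 44\right)} + 366} = \sqrt{\frac{1}{44 \cdot 49} + 366} = \sqrt{\frac{1}{44} \cdot \frac{1}{49} + 366} = \sqrt{\frac{1}{2156} + 366} = \sqrt{\frac{789097}{2156}} = \frac{\sqrt{8680067}}{154} \approx 19.131$)
$\sqrt{V + L} = \sqrt{-7725 + \frac{\sqrt{8680067}}{154}}$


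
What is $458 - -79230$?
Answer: $79688$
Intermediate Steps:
$458 - -79230 = 458 + 79230 = 79688$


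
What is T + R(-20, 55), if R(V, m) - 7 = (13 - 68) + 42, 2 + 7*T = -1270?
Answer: -1314/7 ≈ -187.71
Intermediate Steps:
T = -1272/7 (T = -2/7 + (⅐)*(-1270) = -2/7 - 1270/7 = -1272/7 ≈ -181.71)
R(V, m) = -6 (R(V, m) = 7 + ((13 - 68) + 42) = 7 + (-55 + 42) = 7 - 13 = -6)
T + R(-20, 55) = -1272/7 - 6 = -1314/7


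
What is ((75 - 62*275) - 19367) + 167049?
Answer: 130707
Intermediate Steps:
((75 - 62*275) - 19367) + 167049 = ((75 - 17050) - 19367) + 167049 = (-16975 - 19367) + 167049 = -36342 + 167049 = 130707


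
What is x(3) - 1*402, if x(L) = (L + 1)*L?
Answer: -390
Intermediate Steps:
x(L) = L*(1 + L) (x(L) = (1 + L)*L = L*(1 + L))
x(3) - 1*402 = 3*(1 + 3) - 1*402 = 3*4 - 402 = 12 - 402 = -390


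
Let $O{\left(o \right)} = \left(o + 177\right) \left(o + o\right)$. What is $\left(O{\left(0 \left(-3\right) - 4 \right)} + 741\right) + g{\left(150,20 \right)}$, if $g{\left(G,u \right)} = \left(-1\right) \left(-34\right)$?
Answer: $-609$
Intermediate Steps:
$g{\left(G,u \right)} = 34$
$O{\left(o \right)} = 2 o \left(177 + o\right)$ ($O{\left(o \right)} = \left(177 + o\right) 2 o = 2 o \left(177 + o\right)$)
$\left(O{\left(0 \left(-3\right) - 4 \right)} + 741\right) + g{\left(150,20 \right)} = \left(2 \left(0 \left(-3\right) - 4\right) \left(177 + \left(0 \left(-3\right) - 4\right)\right) + 741\right) + 34 = \left(2 \left(0 - 4\right) \left(177 + \left(0 - 4\right)\right) + 741\right) + 34 = \left(2 \left(-4\right) \left(177 - 4\right) + 741\right) + 34 = \left(2 \left(-4\right) 173 + 741\right) + 34 = \left(-1384 + 741\right) + 34 = -643 + 34 = -609$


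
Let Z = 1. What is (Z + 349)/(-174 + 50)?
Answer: -175/62 ≈ -2.8226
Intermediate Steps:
(Z + 349)/(-174 + 50) = (1 + 349)/(-174 + 50) = 350/(-124) = 350*(-1/124) = -175/62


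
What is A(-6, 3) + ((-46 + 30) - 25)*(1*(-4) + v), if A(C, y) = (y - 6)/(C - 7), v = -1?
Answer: 2668/13 ≈ 205.23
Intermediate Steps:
A(C, y) = (-6 + y)/(-7 + C)
A(-6, 3) + ((-46 + 30) - 25)*(1*(-4) + v) = (-6 + 3)/(-7 - 6) + ((-46 + 30) - 25)*(1*(-4) - 1) = -3/(-13) + (-16 - 25)*(-4 - 1) = -1/13*(-3) - 41*(-5) = 3/13 + 205 = 2668/13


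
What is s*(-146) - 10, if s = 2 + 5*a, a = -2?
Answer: 1158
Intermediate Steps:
s = -8 (s = 2 + 5*(-2) = 2 - 10 = -8)
s*(-146) - 10 = -8*(-146) - 10 = 1168 - 10 = 1158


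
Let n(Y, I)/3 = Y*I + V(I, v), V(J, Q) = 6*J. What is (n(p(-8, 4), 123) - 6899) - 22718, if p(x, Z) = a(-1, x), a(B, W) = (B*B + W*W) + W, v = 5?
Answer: -6370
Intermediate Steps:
a(B, W) = W + B² + W² (a(B, W) = (B² + W²) + W = W + B² + W²)
p(x, Z) = 1 + x + x² (p(x, Z) = x + (-1)² + x² = x + 1 + x² = 1 + x + x²)
n(Y, I) = 18*I + 3*I*Y (n(Y, I) = 3*(Y*I + 6*I) = 3*(I*Y + 6*I) = 3*(6*I + I*Y) = 18*I + 3*I*Y)
(n(p(-8, 4), 123) - 6899) - 22718 = (3*123*(6 + (1 - 8 + (-8)²)) - 6899) - 22718 = (3*123*(6 + (1 - 8 + 64)) - 6899) - 22718 = (3*123*(6 + 57) - 6899) - 22718 = (3*123*63 - 6899) - 22718 = (23247 - 6899) - 22718 = 16348 - 22718 = -6370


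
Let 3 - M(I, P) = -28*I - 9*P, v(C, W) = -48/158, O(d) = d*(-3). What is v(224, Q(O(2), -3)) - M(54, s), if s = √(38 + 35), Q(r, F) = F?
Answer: -119709/79 - 9*√73 ≈ -1592.2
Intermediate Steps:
O(d) = -3*d
s = √73 ≈ 8.5440
v(C, W) = -24/79 (v(C, W) = -48*1/158 = -24/79)
M(I, P) = 3 + 9*P + 28*I (M(I, P) = 3 - (-28*I - 9*P) = 3 + (9*P + 28*I) = 3 + 9*P + 28*I)
v(224, Q(O(2), -3)) - M(54, s) = -24/79 - (3 + 9*√73 + 28*54) = -24/79 - (3 + 9*√73 + 1512) = -24/79 - (1515 + 9*√73) = -24/79 + (-1515 - 9*√73) = -119709/79 - 9*√73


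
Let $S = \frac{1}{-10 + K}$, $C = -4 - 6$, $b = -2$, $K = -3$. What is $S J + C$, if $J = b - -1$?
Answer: $- \frac{129}{13} \approx -9.9231$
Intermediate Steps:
$J = -1$ ($J = -2 - -1 = -2 + 1 = -1$)
$C = -10$ ($C = -4 - 6 = -10$)
$S = - \frac{1}{13}$ ($S = \frac{1}{-10 - 3} = \frac{1}{-13} = - \frac{1}{13} \approx -0.076923$)
$S J + C = \left(- \frac{1}{13}\right) \left(-1\right) - 10 = \frac{1}{13} - 10 = - \frac{129}{13}$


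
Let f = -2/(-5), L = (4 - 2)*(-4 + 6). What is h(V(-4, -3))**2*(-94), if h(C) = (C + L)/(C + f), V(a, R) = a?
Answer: 0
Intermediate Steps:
L = 4 (L = 2*2 = 4)
f = 2/5 (f = -2*(-1/5) = 2/5 ≈ 0.40000)
h(C) = (4 + C)/(2/5 + C) (h(C) = (C + 4)/(C + 2/5) = (4 + C)/(2/5 + C))
h(V(-4, -3))**2*(-94) = (5*(4 - 4)/(2 + 5*(-4)))**2*(-94) = (5*0/(2 - 20))**2*(-94) = (5*0/(-18))**2*(-94) = (5*(-1/18)*0)**2*(-94) = 0**2*(-94) = 0*(-94) = 0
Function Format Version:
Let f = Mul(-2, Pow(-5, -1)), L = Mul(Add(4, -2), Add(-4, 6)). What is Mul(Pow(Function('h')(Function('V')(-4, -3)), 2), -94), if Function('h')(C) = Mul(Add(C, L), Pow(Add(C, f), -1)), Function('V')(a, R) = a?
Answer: 0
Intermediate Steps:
L = 4 (L = Mul(2, 2) = 4)
f = Rational(2, 5) (f = Mul(-2, Rational(-1, 5)) = Rational(2, 5) ≈ 0.40000)
Function('h')(C) = Mul(Pow(Add(Rational(2, 5), C), -1), Add(4, C)) (Function('h')(C) = Mul(Add(C, 4), Pow(Add(C, Rational(2, 5)), -1)) = Mul(Add(4, C), Pow(Add(Rational(2, 5), C), -1)) = Mul(Pow(Add(Rational(2, 5), C), -1), Add(4, C)))
Mul(Pow(Function('h')(Function('V')(-4, -3)), 2), -94) = Mul(Pow(Mul(5, Pow(Add(2, Mul(5, -4)), -1), Add(4, -4)), 2), -94) = Mul(Pow(Mul(5, Pow(Add(2, -20), -1), 0), 2), -94) = Mul(Pow(Mul(5, Pow(-18, -1), 0), 2), -94) = Mul(Pow(Mul(5, Rational(-1, 18), 0), 2), -94) = Mul(Pow(0, 2), -94) = Mul(0, -94) = 0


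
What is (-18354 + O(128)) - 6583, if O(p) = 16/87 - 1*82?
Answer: -2176637/87 ≈ -25019.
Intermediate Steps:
O(p) = -7118/87 (O(p) = 16*(1/87) - 82 = 16/87 - 82 = -7118/87)
(-18354 + O(128)) - 6583 = (-18354 - 7118/87) - 6583 = -1603916/87 - 6583 = -2176637/87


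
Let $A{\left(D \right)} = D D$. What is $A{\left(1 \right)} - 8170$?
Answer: $-8169$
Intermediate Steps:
$A{\left(D \right)} = D^{2}$
$A{\left(1 \right)} - 8170 = 1^{2} - 8170 = 1 - 8170 = -8169$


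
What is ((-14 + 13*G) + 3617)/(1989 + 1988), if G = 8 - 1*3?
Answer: 3668/3977 ≈ 0.92230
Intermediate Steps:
G = 5 (G = 8 - 3 = 5)
((-14 + 13*G) + 3617)/(1989 + 1988) = ((-14 + 13*5) + 3617)/(1989 + 1988) = ((-14 + 65) + 3617)/3977 = (51 + 3617)*(1/3977) = 3668*(1/3977) = 3668/3977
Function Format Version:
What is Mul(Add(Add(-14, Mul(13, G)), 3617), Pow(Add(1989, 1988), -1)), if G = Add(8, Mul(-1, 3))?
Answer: Rational(3668, 3977) ≈ 0.92230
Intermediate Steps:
G = 5 (G = Add(8, -3) = 5)
Mul(Add(Add(-14, Mul(13, G)), 3617), Pow(Add(1989, 1988), -1)) = Mul(Add(Add(-14, Mul(13, 5)), 3617), Pow(Add(1989, 1988), -1)) = Mul(Add(Add(-14, 65), 3617), Pow(3977, -1)) = Mul(Add(51, 3617), Rational(1, 3977)) = Mul(3668, Rational(1, 3977)) = Rational(3668, 3977)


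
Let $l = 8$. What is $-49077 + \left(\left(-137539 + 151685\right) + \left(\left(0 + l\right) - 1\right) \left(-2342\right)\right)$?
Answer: $-51325$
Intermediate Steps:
$-49077 + \left(\left(-137539 + 151685\right) + \left(\left(0 + l\right) - 1\right) \left(-2342\right)\right) = -49077 + \left(\left(-137539 + 151685\right) + \left(\left(0 + 8\right) - 1\right) \left(-2342\right)\right) = -49077 + \left(14146 + \left(8 - 1\right) \left(-2342\right)\right) = -49077 + \left(14146 + 7 \left(-2342\right)\right) = -49077 + \left(14146 - 16394\right) = -49077 - 2248 = -51325$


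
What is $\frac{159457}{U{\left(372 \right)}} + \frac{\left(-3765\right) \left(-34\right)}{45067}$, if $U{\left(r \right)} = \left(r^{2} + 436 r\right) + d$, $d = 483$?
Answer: $\frac{244517707}{72555219} \approx 3.3701$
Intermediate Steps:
$U{\left(r \right)} = 483 + r^{2} + 436 r$ ($U{\left(r \right)} = \left(r^{2} + 436 r\right) + 483 = 483 + r^{2} + 436 r$)
$\frac{159457}{U{\left(372 \right)}} + \frac{\left(-3765\right) \left(-34\right)}{45067} = \frac{159457}{483 + 372^{2} + 436 \cdot 372} + \frac{\left(-3765\right) \left(-34\right)}{45067} = \frac{159457}{483 + 138384 + 162192} + 128010 \cdot \frac{1}{45067} = \frac{159457}{301059} + \frac{7530}{2651} = \frac{244517707}{72555219}$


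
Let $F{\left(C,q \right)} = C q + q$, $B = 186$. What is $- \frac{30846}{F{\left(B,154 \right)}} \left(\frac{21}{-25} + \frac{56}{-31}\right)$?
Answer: $\frac{4518939}{1594175} \approx 2.8347$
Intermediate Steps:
$F{\left(C,q \right)} = q + C q$
$- \frac{30846}{F{\left(B,154 \right)}} \left(\frac{21}{-25} + \frac{56}{-31}\right) = - \frac{30846}{154 \left(1 + 186\right)} \left(\frac{21}{-25} + \frac{56}{-31}\right) = - \frac{30846}{154 \cdot 187} \left(21 \left(- \frac{1}{25}\right) + 56 \left(- \frac{1}{31}\right)\right) = - \frac{30846}{28798} \left(- \frac{21}{25} - \frac{56}{31}\right) = \left(-30846\right) \frac{1}{28798} \left(- \frac{2051}{775}\right) = \left(- \frac{15423}{14399}\right) \left(- \frac{2051}{775}\right) = \frac{4518939}{1594175}$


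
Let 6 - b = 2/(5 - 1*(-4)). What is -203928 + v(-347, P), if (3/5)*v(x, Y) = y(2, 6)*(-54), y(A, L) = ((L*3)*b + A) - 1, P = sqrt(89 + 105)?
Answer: -213378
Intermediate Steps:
b = 52/9 (b = 6 - 2/(5 - 1*(-4)) = 6 - 2/(5 + 4) = 6 - 2/9 = 52/9 ≈ 5.7778)
P = sqrt(194) ≈ 13.928
y(A, L) = -1 + A + 52*L/3 (y(A, L) = ((L*3)*(52/9) + A) - 1 = ((3*L)*(52/9) + A) - 1 = (52*L/3 + A) - 1 = (A + 52*L/3) - 1 = -1 + A + 52*L/3)
v(x, Y) = -9450 (v(x, Y) = 5*((-1 + 2 + (52/3)*6)*(-54))/3 = 5*((-1 + 2 + 104)*(-54))/3 = 5*(105*(-54))/3 = (5/3)*(-5670) = -9450)
-203928 + v(-347, P) = -203928 - 9450 = -213378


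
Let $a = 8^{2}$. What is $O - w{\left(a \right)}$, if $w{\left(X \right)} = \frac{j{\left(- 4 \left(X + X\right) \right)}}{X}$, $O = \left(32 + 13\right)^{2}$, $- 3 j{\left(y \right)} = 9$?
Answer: $\frac{129603}{64} \approx 2025.0$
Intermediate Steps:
$j{\left(y \right)} = -3$ ($j{\left(y \right)} = \left(- \frac{1}{3}\right) 9 = -3$)
$a = 64$
$O = 2025$ ($O = 45^{2} = 2025$)
$w{\left(X \right)} = - \frac{3}{X}$
$O - w{\left(a \right)} = 2025 - - \frac{3}{64} = 2025 + \frac{3}{64} = \frac{129603}{64}$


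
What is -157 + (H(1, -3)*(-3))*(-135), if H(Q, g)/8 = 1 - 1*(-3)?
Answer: 12803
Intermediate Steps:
H(Q, g) = 32 (H(Q, g) = 8*(1 - 1*(-3)) = 8*(1 + 3) = 8*4 = 32)
-157 + (H(1, -3)*(-3))*(-135) = -157 + (32*(-3))*(-135) = -157 - 96*(-135) = -157 + 12960 = 12803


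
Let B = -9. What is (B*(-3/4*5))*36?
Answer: 1215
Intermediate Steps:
(B*(-3/4*5))*36 = -9*(-3/4)*5*36 = -9*(-3*¼)*5*36 = -(-27)*5/4*36 = -9*(-15/4)*36 = (135/4)*36 = 1215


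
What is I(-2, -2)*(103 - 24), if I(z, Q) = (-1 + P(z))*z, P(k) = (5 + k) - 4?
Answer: 316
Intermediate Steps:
P(k) = 1 + k
I(z, Q) = z**2 (I(z, Q) = (-1 + (1 + z))*z = z*z = z**2)
I(-2, -2)*(103 - 24) = (-2)**2*(103 - 24) = 4*79 = 316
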